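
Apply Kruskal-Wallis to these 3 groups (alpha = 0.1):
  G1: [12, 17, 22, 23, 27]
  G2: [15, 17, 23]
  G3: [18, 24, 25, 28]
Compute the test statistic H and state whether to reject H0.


Step 1: Combine all N = 12 observations and assign midranks.
sorted (value, group, rank): (12,G1,1), (15,G2,2), (17,G1,3.5), (17,G2,3.5), (18,G3,5), (22,G1,6), (23,G1,7.5), (23,G2,7.5), (24,G3,9), (25,G3,10), (27,G1,11), (28,G3,12)
Step 2: Sum ranks within each group.
R_1 = 29 (n_1 = 5)
R_2 = 13 (n_2 = 3)
R_3 = 36 (n_3 = 4)
Step 3: H = 12/(N(N+1)) * sum(R_i^2/n_i) - 3(N+1)
     = 12/(12*13) * (29^2/5 + 13^2/3 + 36^2/4) - 3*13
     = 0.076923 * 548.533 - 39
     = 3.194872.
Step 4: Ties present; correction factor C = 1 - 12/(12^3 - 12) = 0.993007. Corrected H = 3.194872 / 0.993007 = 3.217371.
Step 5: Under H0, H ~ chi^2(2); p-value = 0.200151.
Step 6: alpha = 0.1. fail to reject H0.

H = 3.2174, df = 2, p = 0.200151, fail to reject H0.


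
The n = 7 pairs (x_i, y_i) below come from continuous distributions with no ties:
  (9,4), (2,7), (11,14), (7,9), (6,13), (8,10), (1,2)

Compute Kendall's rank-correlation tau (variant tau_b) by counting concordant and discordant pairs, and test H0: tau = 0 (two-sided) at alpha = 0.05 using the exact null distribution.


Step 1: Enumerate the 21 unordered pairs (i,j) with i<j and classify each by sign(x_j-x_i) * sign(y_j-y_i).
  (1,2):dx=-7,dy=+3->D; (1,3):dx=+2,dy=+10->C; (1,4):dx=-2,dy=+5->D; (1,5):dx=-3,dy=+9->D
  (1,6):dx=-1,dy=+6->D; (1,7):dx=-8,dy=-2->C; (2,3):dx=+9,dy=+7->C; (2,4):dx=+5,dy=+2->C
  (2,5):dx=+4,dy=+6->C; (2,6):dx=+6,dy=+3->C; (2,7):dx=-1,dy=-5->C; (3,4):dx=-4,dy=-5->C
  (3,5):dx=-5,dy=-1->C; (3,6):dx=-3,dy=-4->C; (3,7):dx=-10,dy=-12->C; (4,5):dx=-1,dy=+4->D
  (4,6):dx=+1,dy=+1->C; (4,7):dx=-6,dy=-7->C; (5,6):dx=+2,dy=-3->D; (5,7):dx=-5,dy=-11->C
  (6,7):dx=-7,dy=-8->C
Step 2: C = 15, D = 6, total pairs = 21.
Step 3: tau = (C - D)/(n(n-1)/2) = (15 - 6)/21 = 0.428571.
Step 4: Exact two-sided p-value (enumerate n! = 5040 permutations of y under H0): p = 0.238889.
Step 5: alpha = 0.05. fail to reject H0.

tau_b = 0.4286 (C=15, D=6), p = 0.238889, fail to reject H0.


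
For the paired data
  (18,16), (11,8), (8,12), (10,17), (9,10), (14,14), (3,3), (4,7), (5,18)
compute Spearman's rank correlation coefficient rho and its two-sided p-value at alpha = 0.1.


Step 1: Rank x and y separately (midranks; no ties here).
rank(x): 18->9, 11->7, 8->4, 10->6, 9->5, 14->8, 3->1, 4->2, 5->3
rank(y): 16->7, 8->3, 12->5, 17->8, 10->4, 14->6, 3->1, 7->2, 18->9
Step 2: d_i = R_x(i) - R_y(i); compute d_i^2.
  (9-7)^2=4, (7-3)^2=16, (4-5)^2=1, (6-8)^2=4, (5-4)^2=1, (8-6)^2=4, (1-1)^2=0, (2-2)^2=0, (3-9)^2=36
sum(d^2) = 66.
Step 3: rho = 1 - 6*66 / (9*(9^2 - 1)) = 1 - 396/720 = 0.450000.
Step 4: Under H0, t = rho * sqrt((n-2)/(1-rho^2)) = 1.3332 ~ t(7).
Step 5: Two-sided p-value from the t-distribution with 7 df = 0.224216.
Step 6: alpha = 0.1. fail to reject H0.

rho = 0.4500, p = 0.224216, fail to reject H0 at alpha = 0.1.


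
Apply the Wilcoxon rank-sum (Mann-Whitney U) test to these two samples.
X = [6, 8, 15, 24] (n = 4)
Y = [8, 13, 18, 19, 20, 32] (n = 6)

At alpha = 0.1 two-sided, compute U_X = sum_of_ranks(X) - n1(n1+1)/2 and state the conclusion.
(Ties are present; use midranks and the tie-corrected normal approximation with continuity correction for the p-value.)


Step 1: Combine and sort all 10 observations; assign midranks.
sorted (value, group): (6,X), (8,X), (8,Y), (13,Y), (15,X), (18,Y), (19,Y), (20,Y), (24,X), (32,Y)
ranks: 6->1, 8->2.5, 8->2.5, 13->4, 15->5, 18->6, 19->7, 20->8, 24->9, 32->10
Step 2: Rank sum for X: R1 = 1 + 2.5 + 5 + 9 = 17.5.
Step 3: U_X = R1 - n1(n1+1)/2 = 17.5 - 4*5/2 = 17.5 - 10 = 7.5.
       U_Y = n1*n2 - U_X = 24 - 7.5 = 16.5.
Step 4: Ties are present, so use the tie-corrected normal approximation (with continuity correction) for the p-value.
Step 5: p-value = 0.392330; compare to alpha = 0.1. fail to reject H0.

U_X = 7.5, p = 0.392330, fail to reject H0 at alpha = 0.1.


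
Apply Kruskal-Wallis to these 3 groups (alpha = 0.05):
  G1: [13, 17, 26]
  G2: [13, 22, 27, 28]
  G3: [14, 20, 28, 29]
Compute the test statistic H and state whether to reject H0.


Step 1: Combine all N = 11 observations and assign midranks.
sorted (value, group, rank): (13,G1,1.5), (13,G2,1.5), (14,G3,3), (17,G1,4), (20,G3,5), (22,G2,6), (26,G1,7), (27,G2,8), (28,G2,9.5), (28,G3,9.5), (29,G3,11)
Step 2: Sum ranks within each group.
R_1 = 12.5 (n_1 = 3)
R_2 = 25 (n_2 = 4)
R_3 = 28.5 (n_3 = 4)
Step 3: H = 12/(N(N+1)) * sum(R_i^2/n_i) - 3(N+1)
     = 12/(11*12) * (12.5^2/3 + 25^2/4 + 28.5^2/4) - 3*12
     = 0.090909 * 411.396 - 36
     = 1.399621.
Step 4: Ties present; correction factor C = 1 - 12/(11^3 - 11) = 0.990909. Corrected H = 1.399621 / 0.990909 = 1.412462.
Step 5: Under H0, H ~ chi^2(2); p-value = 0.493501.
Step 6: alpha = 0.05. fail to reject H0.

H = 1.4125, df = 2, p = 0.493501, fail to reject H0.


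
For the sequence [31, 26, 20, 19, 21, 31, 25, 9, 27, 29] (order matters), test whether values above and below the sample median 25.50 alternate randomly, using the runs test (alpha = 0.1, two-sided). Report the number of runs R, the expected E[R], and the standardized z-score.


Step 1: Compute median = 25.50; label A = above, B = below.
Labels in order: AABBBABBAA  (n_A = 5, n_B = 5)
Step 2: Count runs R = 5.
Step 3: Under H0 (random ordering), E[R] = 2*n_A*n_B/(n_A+n_B) + 1 = 2*5*5/10 + 1 = 6.0000.
        Var[R] = 2*n_A*n_B*(2*n_A*n_B - n_A - n_B) / ((n_A+n_B)^2 * (n_A+n_B-1)) = 2000/900 = 2.2222.
        SD[R] = 1.4907.
Step 4: Continuity-corrected z = (R + 0.5 - E[R]) / SD[R] = (5 + 0.5 - 6.0000) / 1.4907 = -0.3354.
Step 5: Two-sided p-value via normal approximation = 2*(1 - Phi(|z|)) = 0.737316.
Step 6: alpha = 0.1. fail to reject H0.

R = 5, z = -0.3354, p = 0.737316, fail to reject H0.


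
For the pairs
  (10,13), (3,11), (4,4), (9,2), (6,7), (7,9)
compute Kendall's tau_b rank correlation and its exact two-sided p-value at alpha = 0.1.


Step 1: Enumerate the 15 unordered pairs (i,j) with i<j and classify each by sign(x_j-x_i) * sign(y_j-y_i).
  (1,2):dx=-7,dy=-2->C; (1,3):dx=-6,dy=-9->C; (1,4):dx=-1,dy=-11->C; (1,5):dx=-4,dy=-6->C
  (1,6):dx=-3,dy=-4->C; (2,3):dx=+1,dy=-7->D; (2,4):dx=+6,dy=-9->D; (2,5):dx=+3,dy=-4->D
  (2,6):dx=+4,dy=-2->D; (3,4):dx=+5,dy=-2->D; (3,5):dx=+2,dy=+3->C; (3,6):dx=+3,dy=+5->C
  (4,5):dx=-3,dy=+5->D; (4,6):dx=-2,dy=+7->D; (5,6):dx=+1,dy=+2->C
Step 2: C = 8, D = 7, total pairs = 15.
Step 3: tau = (C - D)/(n(n-1)/2) = (8 - 7)/15 = 0.066667.
Step 4: Exact two-sided p-value (enumerate n! = 720 permutations of y under H0): p = 1.000000.
Step 5: alpha = 0.1. fail to reject H0.

tau_b = 0.0667 (C=8, D=7), p = 1.000000, fail to reject H0.


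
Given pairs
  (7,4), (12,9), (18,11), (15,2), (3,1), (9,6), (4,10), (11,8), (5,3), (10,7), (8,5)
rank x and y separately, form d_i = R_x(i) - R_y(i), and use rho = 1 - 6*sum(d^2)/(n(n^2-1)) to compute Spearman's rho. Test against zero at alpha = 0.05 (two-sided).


Step 1: Rank x and y separately (midranks; no ties here).
rank(x): 7->4, 12->9, 18->11, 15->10, 3->1, 9->6, 4->2, 11->8, 5->3, 10->7, 8->5
rank(y): 4->4, 9->9, 11->11, 2->2, 1->1, 6->6, 10->10, 8->8, 3->3, 7->7, 5->5
Step 2: d_i = R_x(i) - R_y(i); compute d_i^2.
  (4-4)^2=0, (9-9)^2=0, (11-11)^2=0, (10-2)^2=64, (1-1)^2=0, (6-6)^2=0, (2-10)^2=64, (8-8)^2=0, (3-3)^2=0, (7-7)^2=0, (5-5)^2=0
sum(d^2) = 128.
Step 3: rho = 1 - 6*128 / (11*(11^2 - 1)) = 1 - 768/1320 = 0.418182.
Step 4: Under H0, t = rho * sqrt((n-2)/(1-rho^2)) = 1.3811 ~ t(9).
Step 5: Two-sided p-value from the t-distribution with 9 df = 0.200570.
Step 6: alpha = 0.05. fail to reject H0.

rho = 0.4182, p = 0.200570, fail to reject H0 at alpha = 0.05.


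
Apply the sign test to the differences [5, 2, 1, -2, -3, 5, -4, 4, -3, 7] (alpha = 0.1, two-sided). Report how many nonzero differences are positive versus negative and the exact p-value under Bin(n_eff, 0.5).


Step 1: Discard zero differences. Original n = 10; n_eff = number of nonzero differences = 10.
Nonzero differences (with sign): +5, +2, +1, -2, -3, +5, -4, +4, -3, +7
Step 2: Count signs: positive = 6, negative = 4.
Step 3: Under H0: P(positive) = 0.5, so the number of positives S ~ Bin(10, 0.5).
Step 4: Two-sided exact p-value = sum of Bin(10,0.5) probabilities at or below the observed probability = 0.753906.
Step 5: alpha = 0.1. fail to reject H0.

n_eff = 10, pos = 6, neg = 4, p = 0.753906, fail to reject H0.


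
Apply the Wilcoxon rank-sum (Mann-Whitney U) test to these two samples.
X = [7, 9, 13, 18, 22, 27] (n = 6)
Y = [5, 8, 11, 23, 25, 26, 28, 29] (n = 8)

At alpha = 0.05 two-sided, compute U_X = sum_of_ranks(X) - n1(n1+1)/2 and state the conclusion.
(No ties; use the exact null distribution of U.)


Step 1: Combine and sort all 14 observations; assign midranks.
sorted (value, group): (5,Y), (7,X), (8,Y), (9,X), (11,Y), (13,X), (18,X), (22,X), (23,Y), (25,Y), (26,Y), (27,X), (28,Y), (29,Y)
ranks: 5->1, 7->2, 8->3, 9->4, 11->5, 13->6, 18->7, 22->8, 23->9, 25->10, 26->11, 27->12, 28->13, 29->14
Step 2: Rank sum for X: R1 = 2 + 4 + 6 + 7 + 8 + 12 = 39.
Step 3: U_X = R1 - n1(n1+1)/2 = 39 - 6*7/2 = 39 - 21 = 18.
       U_Y = n1*n2 - U_X = 48 - 18 = 30.
Step 4: No ties, so the exact null distribution of U (based on enumerating the C(14,6) = 3003 equally likely rank assignments) gives the two-sided p-value.
Step 5: p-value = 0.490842; compare to alpha = 0.05. fail to reject H0.

U_X = 18, p = 0.490842, fail to reject H0 at alpha = 0.05.


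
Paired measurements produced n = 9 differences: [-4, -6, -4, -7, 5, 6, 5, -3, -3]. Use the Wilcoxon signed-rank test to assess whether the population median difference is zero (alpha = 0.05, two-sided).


Step 1: Drop any zero differences (none here) and take |d_i|.
|d| = [4, 6, 4, 7, 5, 6, 5, 3, 3]
Step 2: Midrank |d_i| (ties get averaged ranks).
ranks: |4|->3.5, |6|->7.5, |4|->3.5, |7|->9, |5|->5.5, |6|->7.5, |5|->5.5, |3|->1.5, |3|->1.5
Step 3: Attach original signs; sum ranks with positive sign and with negative sign.
W+ = 5.5 + 7.5 + 5.5 = 18.5
W- = 3.5 + 7.5 + 3.5 + 9 + 1.5 + 1.5 = 26.5
(Check: W+ + W- = 45 should equal n(n+1)/2 = 45.)
Step 4: Test statistic W = min(W+, W-) = 18.5.
Step 5: Ties in |d|, so use the tie-corrected normal approximation.
        E[W] = n(n+1)/4 = 9*10/4 = 22.5.
        Tie groups: |d|=3 (t=2), |d|=4 (t=2), |d|=5 (t=2), |d|=6 (t=2); sum(t^3 - t) = 24.
        Var[W] = n(n+1)(2n+1)/24 - sum(t^3-t)/48 = 1710/24 - 24/48 = 70.75.
        z = (W - E[W]) / sqrt(Var[W]) = (18.5 - 22.5) / 8.4113 = -0.4756.
        Two-sided p = 2*Phi(z) = 0.634395.
Step 6: alpha = 0.05. fail to reject H0.

W+ = 18.5, W- = 26.5, W = min = 18.5, p = 0.634395, fail to reject H0.


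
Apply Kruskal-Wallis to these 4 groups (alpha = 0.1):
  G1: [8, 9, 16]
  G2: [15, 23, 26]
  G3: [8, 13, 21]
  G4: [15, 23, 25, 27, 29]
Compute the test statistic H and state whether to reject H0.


Step 1: Combine all N = 14 observations and assign midranks.
sorted (value, group, rank): (8,G1,1.5), (8,G3,1.5), (9,G1,3), (13,G3,4), (15,G2,5.5), (15,G4,5.5), (16,G1,7), (21,G3,8), (23,G2,9.5), (23,G4,9.5), (25,G4,11), (26,G2,12), (27,G4,13), (29,G4,14)
Step 2: Sum ranks within each group.
R_1 = 11.5 (n_1 = 3)
R_2 = 27 (n_2 = 3)
R_3 = 13.5 (n_3 = 3)
R_4 = 53 (n_4 = 5)
Step 3: H = 12/(N(N+1)) * sum(R_i^2/n_i) - 3(N+1)
     = 12/(14*15) * (11.5^2/3 + 27^2/3 + 13.5^2/3 + 53^2/5) - 3*15
     = 0.057143 * 909.633 - 45
     = 6.979048.
Step 4: Ties present; correction factor C = 1 - 18/(14^3 - 14) = 0.993407. Corrected H = 6.979048 / 0.993407 = 7.025369.
Step 5: Under H0, H ~ chi^2(3); p-value = 0.071094.
Step 6: alpha = 0.1. reject H0.

H = 7.0254, df = 3, p = 0.071094, reject H0.


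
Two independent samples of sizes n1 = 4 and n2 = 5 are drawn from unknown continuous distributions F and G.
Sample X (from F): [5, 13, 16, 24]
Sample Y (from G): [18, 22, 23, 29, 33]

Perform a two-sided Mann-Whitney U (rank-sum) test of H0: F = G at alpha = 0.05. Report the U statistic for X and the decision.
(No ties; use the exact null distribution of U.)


Step 1: Combine and sort all 9 observations; assign midranks.
sorted (value, group): (5,X), (13,X), (16,X), (18,Y), (22,Y), (23,Y), (24,X), (29,Y), (33,Y)
ranks: 5->1, 13->2, 16->3, 18->4, 22->5, 23->6, 24->7, 29->8, 33->9
Step 2: Rank sum for X: R1 = 1 + 2 + 3 + 7 = 13.
Step 3: U_X = R1 - n1(n1+1)/2 = 13 - 4*5/2 = 13 - 10 = 3.
       U_Y = n1*n2 - U_X = 20 - 3 = 17.
Step 4: No ties, so the exact null distribution of U (based on enumerating the C(9,4) = 126 equally likely rank assignments) gives the two-sided p-value.
Step 5: p-value = 0.111111; compare to alpha = 0.05. fail to reject H0.

U_X = 3, p = 0.111111, fail to reject H0 at alpha = 0.05.


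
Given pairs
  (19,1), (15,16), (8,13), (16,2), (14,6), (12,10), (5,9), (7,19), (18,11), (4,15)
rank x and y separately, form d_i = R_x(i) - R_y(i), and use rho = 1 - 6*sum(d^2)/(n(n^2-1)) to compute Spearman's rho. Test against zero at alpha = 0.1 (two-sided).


Step 1: Rank x and y separately (midranks; no ties here).
rank(x): 19->10, 15->7, 8->4, 16->8, 14->6, 12->5, 5->2, 7->3, 18->9, 4->1
rank(y): 1->1, 16->9, 13->7, 2->2, 6->3, 10->5, 9->4, 19->10, 11->6, 15->8
Step 2: d_i = R_x(i) - R_y(i); compute d_i^2.
  (10-1)^2=81, (7-9)^2=4, (4-7)^2=9, (8-2)^2=36, (6-3)^2=9, (5-5)^2=0, (2-4)^2=4, (3-10)^2=49, (9-6)^2=9, (1-8)^2=49
sum(d^2) = 250.
Step 3: rho = 1 - 6*250 / (10*(10^2 - 1)) = 1 - 1500/990 = -0.515152.
Step 4: Under H0, t = rho * sqrt((n-2)/(1-rho^2)) = -1.7000 ~ t(8).
Step 5: Two-sided p-value from the t-distribution with 8 df = 0.127553.
Step 6: alpha = 0.1. fail to reject H0.

rho = -0.5152, p = 0.127553, fail to reject H0 at alpha = 0.1.


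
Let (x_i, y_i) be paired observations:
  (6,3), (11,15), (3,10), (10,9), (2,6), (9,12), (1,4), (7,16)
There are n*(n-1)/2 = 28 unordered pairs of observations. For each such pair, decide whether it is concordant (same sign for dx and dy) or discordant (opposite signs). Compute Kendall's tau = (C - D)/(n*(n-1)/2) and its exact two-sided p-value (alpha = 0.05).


Step 1: Enumerate the 28 unordered pairs (i,j) with i<j and classify each by sign(x_j-x_i) * sign(y_j-y_i).
  (1,2):dx=+5,dy=+12->C; (1,3):dx=-3,dy=+7->D; (1,4):dx=+4,dy=+6->C; (1,5):dx=-4,dy=+3->D
  (1,6):dx=+3,dy=+9->C; (1,7):dx=-5,dy=+1->D; (1,8):dx=+1,dy=+13->C; (2,3):dx=-8,dy=-5->C
  (2,4):dx=-1,dy=-6->C; (2,5):dx=-9,dy=-9->C; (2,6):dx=-2,dy=-3->C; (2,7):dx=-10,dy=-11->C
  (2,8):dx=-4,dy=+1->D; (3,4):dx=+7,dy=-1->D; (3,5):dx=-1,dy=-4->C; (3,6):dx=+6,dy=+2->C
  (3,7):dx=-2,dy=-6->C; (3,8):dx=+4,dy=+6->C; (4,5):dx=-8,dy=-3->C; (4,6):dx=-1,dy=+3->D
  (4,7):dx=-9,dy=-5->C; (4,8):dx=-3,dy=+7->D; (5,6):dx=+7,dy=+6->C; (5,7):dx=-1,dy=-2->C
  (5,8):dx=+5,dy=+10->C; (6,7):dx=-8,dy=-8->C; (6,8):dx=-2,dy=+4->D; (7,8):dx=+6,dy=+12->C
Step 2: C = 20, D = 8, total pairs = 28.
Step 3: tau = (C - D)/(n(n-1)/2) = (20 - 8)/28 = 0.428571.
Step 4: Exact two-sided p-value (enumerate n! = 40320 permutations of y under H0): p = 0.178869.
Step 5: alpha = 0.05. fail to reject H0.

tau_b = 0.4286 (C=20, D=8), p = 0.178869, fail to reject H0.


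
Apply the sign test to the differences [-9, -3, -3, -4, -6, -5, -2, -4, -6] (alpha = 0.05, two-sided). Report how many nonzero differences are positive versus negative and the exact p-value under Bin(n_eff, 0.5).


Step 1: Discard zero differences. Original n = 9; n_eff = number of nonzero differences = 9.
Nonzero differences (with sign): -9, -3, -3, -4, -6, -5, -2, -4, -6
Step 2: Count signs: positive = 0, negative = 9.
Step 3: Under H0: P(positive) = 0.5, so the number of positives S ~ Bin(9, 0.5).
Step 4: Two-sided exact p-value = sum of Bin(9,0.5) probabilities at or below the observed probability = 0.003906.
Step 5: alpha = 0.05. reject H0.

n_eff = 9, pos = 0, neg = 9, p = 0.003906, reject H0.


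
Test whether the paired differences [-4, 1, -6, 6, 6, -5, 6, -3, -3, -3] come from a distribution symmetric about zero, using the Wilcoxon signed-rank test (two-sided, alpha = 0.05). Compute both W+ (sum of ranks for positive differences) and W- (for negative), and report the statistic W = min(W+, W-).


Step 1: Drop any zero differences (none here) and take |d_i|.
|d| = [4, 1, 6, 6, 6, 5, 6, 3, 3, 3]
Step 2: Midrank |d_i| (ties get averaged ranks).
ranks: |4|->5, |1|->1, |6|->8.5, |6|->8.5, |6|->8.5, |5|->6, |6|->8.5, |3|->3, |3|->3, |3|->3
Step 3: Attach original signs; sum ranks with positive sign and with negative sign.
W+ = 1 + 8.5 + 8.5 + 8.5 = 26.5
W- = 5 + 8.5 + 6 + 3 + 3 + 3 = 28.5
(Check: W+ + W- = 55 should equal n(n+1)/2 = 55.)
Step 4: Test statistic W = min(W+, W-) = 26.5.
Step 5: Ties in |d|, so use the tie-corrected normal approximation.
        E[W] = n(n+1)/4 = 10*11/4 = 27.5.
        Tie groups: |d|=3 (t=3), |d|=6 (t=4); sum(t^3 - t) = 84.
        Var[W] = n(n+1)(2n+1)/24 - sum(t^3-t)/48 = 2310/24 - 84/48 = 94.5.
        z = (W - E[W]) / sqrt(Var[W]) = (26.5 - 27.5) / 9.7211 = -0.1029.
        Two-sided p = 2*Phi(z) = 0.918067.
Step 6: alpha = 0.05. fail to reject H0.

W+ = 26.5, W- = 28.5, W = min = 26.5, p = 0.918067, fail to reject H0.


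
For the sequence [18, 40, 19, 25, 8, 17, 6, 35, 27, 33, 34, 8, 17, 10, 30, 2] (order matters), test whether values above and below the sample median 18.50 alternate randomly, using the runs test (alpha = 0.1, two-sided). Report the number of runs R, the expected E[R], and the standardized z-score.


Step 1: Compute median = 18.50; label A = above, B = below.
Labels in order: BAAABBBAAAABBBAB  (n_A = 8, n_B = 8)
Step 2: Count runs R = 7.
Step 3: Under H0 (random ordering), E[R] = 2*n_A*n_B/(n_A+n_B) + 1 = 2*8*8/16 + 1 = 9.0000.
        Var[R] = 2*n_A*n_B*(2*n_A*n_B - n_A - n_B) / ((n_A+n_B)^2 * (n_A+n_B-1)) = 14336/3840 = 3.7333.
        SD[R] = 1.9322.
Step 4: Continuity-corrected z = (R + 0.5 - E[R]) / SD[R] = (7 + 0.5 - 9.0000) / 1.9322 = -0.7763.
Step 5: Two-sided p-value via normal approximation = 2*(1 - Phi(|z|)) = 0.437558.
Step 6: alpha = 0.1. fail to reject H0.

R = 7, z = -0.7763, p = 0.437558, fail to reject H0.


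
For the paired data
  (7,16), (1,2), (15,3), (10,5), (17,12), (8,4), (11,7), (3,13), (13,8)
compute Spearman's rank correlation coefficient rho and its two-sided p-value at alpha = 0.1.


Step 1: Rank x and y separately (midranks; no ties here).
rank(x): 7->3, 1->1, 15->8, 10->5, 17->9, 8->4, 11->6, 3->2, 13->7
rank(y): 16->9, 2->1, 3->2, 5->4, 12->7, 4->3, 7->5, 13->8, 8->6
Step 2: d_i = R_x(i) - R_y(i); compute d_i^2.
  (3-9)^2=36, (1-1)^2=0, (8-2)^2=36, (5-4)^2=1, (9-7)^2=4, (4-3)^2=1, (6-5)^2=1, (2-8)^2=36, (7-6)^2=1
sum(d^2) = 116.
Step 3: rho = 1 - 6*116 / (9*(9^2 - 1)) = 1 - 696/720 = 0.033333.
Step 4: Under H0, t = rho * sqrt((n-2)/(1-rho^2)) = 0.0882 ~ t(7).
Step 5: Two-sided p-value from the t-distribution with 7 df = 0.932157.
Step 6: alpha = 0.1. fail to reject H0.

rho = 0.0333, p = 0.932157, fail to reject H0 at alpha = 0.1.


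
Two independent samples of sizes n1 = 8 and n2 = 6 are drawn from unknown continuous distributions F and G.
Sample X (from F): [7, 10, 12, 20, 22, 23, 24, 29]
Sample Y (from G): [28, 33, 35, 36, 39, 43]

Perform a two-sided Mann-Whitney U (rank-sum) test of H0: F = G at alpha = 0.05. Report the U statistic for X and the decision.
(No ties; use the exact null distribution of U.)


Step 1: Combine and sort all 14 observations; assign midranks.
sorted (value, group): (7,X), (10,X), (12,X), (20,X), (22,X), (23,X), (24,X), (28,Y), (29,X), (33,Y), (35,Y), (36,Y), (39,Y), (43,Y)
ranks: 7->1, 10->2, 12->3, 20->4, 22->5, 23->6, 24->7, 28->8, 29->9, 33->10, 35->11, 36->12, 39->13, 43->14
Step 2: Rank sum for X: R1 = 1 + 2 + 3 + 4 + 5 + 6 + 7 + 9 = 37.
Step 3: U_X = R1 - n1(n1+1)/2 = 37 - 8*9/2 = 37 - 36 = 1.
       U_Y = n1*n2 - U_X = 48 - 1 = 47.
Step 4: No ties, so the exact null distribution of U (based on enumerating the C(14,8) = 3003 equally likely rank assignments) gives the two-sided p-value.
Step 5: p-value = 0.001332; compare to alpha = 0.05. reject H0.

U_X = 1, p = 0.001332, reject H0 at alpha = 0.05.


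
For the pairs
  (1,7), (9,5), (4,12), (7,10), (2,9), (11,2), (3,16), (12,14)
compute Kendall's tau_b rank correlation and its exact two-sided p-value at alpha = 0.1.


Step 1: Enumerate the 28 unordered pairs (i,j) with i<j and classify each by sign(x_j-x_i) * sign(y_j-y_i).
  (1,2):dx=+8,dy=-2->D; (1,3):dx=+3,dy=+5->C; (1,4):dx=+6,dy=+3->C; (1,5):dx=+1,dy=+2->C
  (1,6):dx=+10,dy=-5->D; (1,7):dx=+2,dy=+9->C; (1,8):dx=+11,dy=+7->C; (2,3):dx=-5,dy=+7->D
  (2,4):dx=-2,dy=+5->D; (2,5):dx=-7,dy=+4->D; (2,6):dx=+2,dy=-3->D; (2,7):dx=-6,dy=+11->D
  (2,8):dx=+3,dy=+9->C; (3,4):dx=+3,dy=-2->D; (3,5):dx=-2,dy=-3->C; (3,6):dx=+7,dy=-10->D
  (3,7):dx=-1,dy=+4->D; (3,8):dx=+8,dy=+2->C; (4,5):dx=-5,dy=-1->C; (4,6):dx=+4,dy=-8->D
  (4,7):dx=-4,dy=+6->D; (4,8):dx=+5,dy=+4->C; (5,6):dx=+9,dy=-7->D; (5,7):dx=+1,dy=+7->C
  (5,8):dx=+10,dy=+5->C; (6,7):dx=-8,dy=+14->D; (6,8):dx=+1,dy=+12->C; (7,8):dx=+9,dy=-2->D
Step 2: C = 13, D = 15, total pairs = 28.
Step 3: tau = (C - D)/(n(n-1)/2) = (13 - 15)/28 = -0.071429.
Step 4: Exact two-sided p-value (enumerate n! = 40320 permutations of y under H0): p = 0.904861.
Step 5: alpha = 0.1. fail to reject H0.

tau_b = -0.0714 (C=13, D=15), p = 0.904861, fail to reject H0.


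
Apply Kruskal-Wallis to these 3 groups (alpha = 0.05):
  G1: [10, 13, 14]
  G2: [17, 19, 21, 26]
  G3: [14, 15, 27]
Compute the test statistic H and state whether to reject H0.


Step 1: Combine all N = 10 observations and assign midranks.
sorted (value, group, rank): (10,G1,1), (13,G1,2), (14,G1,3.5), (14,G3,3.5), (15,G3,5), (17,G2,6), (19,G2,7), (21,G2,8), (26,G2,9), (27,G3,10)
Step 2: Sum ranks within each group.
R_1 = 6.5 (n_1 = 3)
R_2 = 30 (n_2 = 4)
R_3 = 18.5 (n_3 = 3)
Step 3: H = 12/(N(N+1)) * sum(R_i^2/n_i) - 3(N+1)
     = 12/(10*11) * (6.5^2/3 + 30^2/4 + 18.5^2/3) - 3*11
     = 0.109091 * 353.167 - 33
     = 5.527273.
Step 4: Ties present; correction factor C = 1 - 6/(10^3 - 10) = 0.993939. Corrected H = 5.527273 / 0.993939 = 5.560976.
Step 5: Under H0, H ~ chi^2(2); p-value = 0.062008.
Step 6: alpha = 0.05. fail to reject H0.

H = 5.5610, df = 2, p = 0.062008, fail to reject H0.


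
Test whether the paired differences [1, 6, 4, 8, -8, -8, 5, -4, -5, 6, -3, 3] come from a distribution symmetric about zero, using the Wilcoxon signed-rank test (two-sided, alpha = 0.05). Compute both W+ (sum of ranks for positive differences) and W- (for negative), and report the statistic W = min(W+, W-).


Step 1: Drop any zero differences (none here) and take |d_i|.
|d| = [1, 6, 4, 8, 8, 8, 5, 4, 5, 6, 3, 3]
Step 2: Midrank |d_i| (ties get averaged ranks).
ranks: |1|->1, |6|->8.5, |4|->4.5, |8|->11, |8|->11, |8|->11, |5|->6.5, |4|->4.5, |5|->6.5, |6|->8.5, |3|->2.5, |3|->2.5
Step 3: Attach original signs; sum ranks with positive sign and with negative sign.
W+ = 1 + 8.5 + 4.5 + 11 + 6.5 + 8.5 + 2.5 = 42.5
W- = 11 + 11 + 4.5 + 6.5 + 2.5 = 35.5
(Check: W+ + W- = 78 should equal n(n+1)/2 = 78.)
Step 4: Test statistic W = min(W+, W-) = 35.5.
Step 5: Ties in |d|, so use the tie-corrected normal approximation.
        E[W] = n(n+1)/4 = 12*13/4 = 39.
        Tie groups: |d|=3 (t=2), |d|=4 (t=2), |d|=5 (t=2), |d|=6 (t=2), |d|=8 (t=3); sum(t^3 - t) = 48.
        Var[W] = n(n+1)(2n+1)/24 - sum(t^3-t)/48 = 3900/24 - 48/48 = 161.5.
        z = (W - E[W]) / sqrt(Var[W]) = (35.5 - 39) / 12.7083 = -0.2754.
        Two-sided p = 2*Phi(z) = 0.783000.
Step 6: alpha = 0.05. fail to reject H0.

W+ = 42.5, W- = 35.5, W = min = 35.5, p = 0.783000, fail to reject H0.


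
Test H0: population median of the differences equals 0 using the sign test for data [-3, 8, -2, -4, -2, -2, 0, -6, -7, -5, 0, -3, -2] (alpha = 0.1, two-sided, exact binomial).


Step 1: Discard zero differences. Original n = 13; n_eff = number of nonzero differences = 11.
Nonzero differences (with sign): -3, +8, -2, -4, -2, -2, -6, -7, -5, -3, -2
Step 2: Count signs: positive = 1, negative = 10.
Step 3: Under H0: P(positive) = 0.5, so the number of positives S ~ Bin(11, 0.5).
Step 4: Two-sided exact p-value = sum of Bin(11,0.5) probabilities at or below the observed probability = 0.011719.
Step 5: alpha = 0.1. reject H0.

n_eff = 11, pos = 1, neg = 10, p = 0.011719, reject H0.


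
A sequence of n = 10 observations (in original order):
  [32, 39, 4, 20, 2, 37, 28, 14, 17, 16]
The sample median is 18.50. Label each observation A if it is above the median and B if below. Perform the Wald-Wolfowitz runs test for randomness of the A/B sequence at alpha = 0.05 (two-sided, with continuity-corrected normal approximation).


Step 1: Compute median = 18.50; label A = above, B = below.
Labels in order: AABABAABBB  (n_A = 5, n_B = 5)
Step 2: Count runs R = 6.
Step 3: Under H0 (random ordering), E[R] = 2*n_A*n_B/(n_A+n_B) + 1 = 2*5*5/10 + 1 = 6.0000.
        Var[R] = 2*n_A*n_B*(2*n_A*n_B - n_A - n_B) / ((n_A+n_B)^2 * (n_A+n_B-1)) = 2000/900 = 2.2222.
        SD[R] = 1.4907.
Step 4: R = E[R], so z = 0 with no continuity correction.
Step 5: Two-sided p-value via normal approximation = 2*(1 - Phi(|z|)) = 1.000000.
Step 6: alpha = 0.05. fail to reject H0.

R = 6, z = 0.0000, p = 1.000000, fail to reject H0.


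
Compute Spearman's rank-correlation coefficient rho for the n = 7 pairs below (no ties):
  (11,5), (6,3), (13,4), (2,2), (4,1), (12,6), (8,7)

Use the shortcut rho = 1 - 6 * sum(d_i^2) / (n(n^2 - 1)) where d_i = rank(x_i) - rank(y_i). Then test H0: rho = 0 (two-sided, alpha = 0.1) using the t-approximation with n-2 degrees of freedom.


Step 1: Rank x and y separately (midranks; no ties here).
rank(x): 11->5, 6->3, 13->7, 2->1, 4->2, 12->6, 8->4
rank(y): 5->5, 3->3, 4->4, 2->2, 1->1, 6->6, 7->7
Step 2: d_i = R_x(i) - R_y(i); compute d_i^2.
  (5-5)^2=0, (3-3)^2=0, (7-4)^2=9, (1-2)^2=1, (2-1)^2=1, (6-6)^2=0, (4-7)^2=9
sum(d^2) = 20.
Step 3: rho = 1 - 6*20 / (7*(7^2 - 1)) = 1 - 120/336 = 0.642857.
Step 4: Under H0, t = rho * sqrt((n-2)/(1-rho^2)) = 1.8766 ~ t(5).
Step 5: Two-sided p-value from the t-distribution with 5 df = 0.119392.
Step 6: alpha = 0.1. fail to reject H0.

rho = 0.6429, p = 0.119392, fail to reject H0 at alpha = 0.1.


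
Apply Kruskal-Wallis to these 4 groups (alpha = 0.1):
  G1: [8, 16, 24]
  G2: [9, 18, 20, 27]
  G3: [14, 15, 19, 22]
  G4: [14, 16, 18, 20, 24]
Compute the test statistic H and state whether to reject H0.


Step 1: Combine all N = 16 observations and assign midranks.
sorted (value, group, rank): (8,G1,1), (9,G2,2), (14,G3,3.5), (14,G4,3.5), (15,G3,5), (16,G1,6.5), (16,G4,6.5), (18,G2,8.5), (18,G4,8.5), (19,G3,10), (20,G2,11.5), (20,G4,11.5), (22,G3,13), (24,G1,14.5), (24,G4,14.5), (27,G2,16)
Step 2: Sum ranks within each group.
R_1 = 22 (n_1 = 3)
R_2 = 38 (n_2 = 4)
R_3 = 31.5 (n_3 = 4)
R_4 = 44.5 (n_4 = 5)
Step 3: H = 12/(N(N+1)) * sum(R_i^2/n_i) - 3(N+1)
     = 12/(16*17) * (22^2/3 + 38^2/4 + 31.5^2/4 + 44.5^2/5) - 3*17
     = 0.044118 * 1166.45 - 51
     = 0.460846.
Step 4: Ties present; correction factor C = 1 - 30/(16^3 - 16) = 0.992647. Corrected H = 0.460846 / 0.992647 = 0.464259.
Step 5: Under H0, H ~ chi^2(3); p-value = 0.926670.
Step 6: alpha = 0.1. fail to reject H0.

H = 0.4643, df = 3, p = 0.926670, fail to reject H0.


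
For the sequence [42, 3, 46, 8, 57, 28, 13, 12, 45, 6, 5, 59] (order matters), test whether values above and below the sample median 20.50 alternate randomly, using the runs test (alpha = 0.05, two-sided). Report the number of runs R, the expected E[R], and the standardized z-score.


Step 1: Compute median = 20.50; label A = above, B = below.
Labels in order: ABABAABBABBA  (n_A = 6, n_B = 6)
Step 2: Count runs R = 9.
Step 3: Under H0 (random ordering), E[R] = 2*n_A*n_B/(n_A+n_B) + 1 = 2*6*6/12 + 1 = 7.0000.
        Var[R] = 2*n_A*n_B*(2*n_A*n_B - n_A - n_B) / ((n_A+n_B)^2 * (n_A+n_B-1)) = 4320/1584 = 2.7273.
        SD[R] = 1.6514.
Step 4: Continuity-corrected z = (R - 0.5 - E[R]) / SD[R] = (9 - 0.5 - 7.0000) / 1.6514 = 0.9083.
Step 5: Two-sided p-value via normal approximation = 2*(1 - Phi(|z|)) = 0.363722.
Step 6: alpha = 0.05. fail to reject H0.

R = 9, z = 0.9083, p = 0.363722, fail to reject H0.


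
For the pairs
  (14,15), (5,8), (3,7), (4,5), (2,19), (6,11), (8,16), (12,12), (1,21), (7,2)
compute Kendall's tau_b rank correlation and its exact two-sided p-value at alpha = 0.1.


Step 1: Enumerate the 45 unordered pairs (i,j) with i<j and classify each by sign(x_j-x_i) * sign(y_j-y_i).
  (1,2):dx=-9,dy=-7->C; (1,3):dx=-11,dy=-8->C; (1,4):dx=-10,dy=-10->C; (1,5):dx=-12,dy=+4->D
  (1,6):dx=-8,dy=-4->C; (1,7):dx=-6,dy=+1->D; (1,8):dx=-2,dy=-3->C; (1,9):dx=-13,dy=+6->D
  (1,10):dx=-7,dy=-13->C; (2,3):dx=-2,dy=-1->C; (2,4):dx=-1,dy=-3->C; (2,5):dx=-3,dy=+11->D
  (2,6):dx=+1,dy=+3->C; (2,7):dx=+3,dy=+8->C; (2,8):dx=+7,dy=+4->C; (2,9):dx=-4,dy=+13->D
  (2,10):dx=+2,dy=-6->D; (3,4):dx=+1,dy=-2->D; (3,5):dx=-1,dy=+12->D; (3,6):dx=+3,dy=+4->C
  (3,7):dx=+5,dy=+9->C; (3,8):dx=+9,dy=+5->C; (3,9):dx=-2,dy=+14->D; (3,10):dx=+4,dy=-5->D
  (4,5):dx=-2,dy=+14->D; (4,6):dx=+2,dy=+6->C; (4,7):dx=+4,dy=+11->C; (4,8):dx=+8,dy=+7->C
  (4,9):dx=-3,dy=+16->D; (4,10):dx=+3,dy=-3->D; (5,6):dx=+4,dy=-8->D; (5,7):dx=+6,dy=-3->D
  (5,8):dx=+10,dy=-7->D; (5,9):dx=-1,dy=+2->D; (5,10):dx=+5,dy=-17->D; (6,7):dx=+2,dy=+5->C
  (6,8):dx=+6,dy=+1->C; (6,9):dx=-5,dy=+10->D; (6,10):dx=+1,dy=-9->D; (7,8):dx=+4,dy=-4->D
  (7,9):dx=-7,dy=+5->D; (7,10):dx=-1,dy=-14->C; (8,9):dx=-11,dy=+9->D; (8,10):dx=-5,dy=-10->C
  (9,10):dx=+6,dy=-19->D
Step 2: C = 21, D = 24, total pairs = 45.
Step 3: tau = (C - D)/(n(n-1)/2) = (21 - 24)/45 = -0.066667.
Step 4: Exact two-sided p-value (enumerate n! = 3628800 permutations of y under H0): p = 0.861801.
Step 5: alpha = 0.1. fail to reject H0.

tau_b = -0.0667 (C=21, D=24), p = 0.861801, fail to reject H0.


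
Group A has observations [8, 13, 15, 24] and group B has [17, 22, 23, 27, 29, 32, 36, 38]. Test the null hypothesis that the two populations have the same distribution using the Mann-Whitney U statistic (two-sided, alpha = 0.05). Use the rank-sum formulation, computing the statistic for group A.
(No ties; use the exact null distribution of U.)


Step 1: Combine and sort all 12 observations; assign midranks.
sorted (value, group): (8,X), (13,X), (15,X), (17,Y), (22,Y), (23,Y), (24,X), (27,Y), (29,Y), (32,Y), (36,Y), (38,Y)
ranks: 8->1, 13->2, 15->3, 17->4, 22->5, 23->6, 24->7, 27->8, 29->9, 32->10, 36->11, 38->12
Step 2: Rank sum for X: R1 = 1 + 2 + 3 + 7 = 13.
Step 3: U_X = R1 - n1(n1+1)/2 = 13 - 4*5/2 = 13 - 10 = 3.
       U_Y = n1*n2 - U_X = 32 - 3 = 29.
Step 4: No ties, so the exact null distribution of U (based on enumerating the C(12,4) = 495 equally likely rank assignments) gives the two-sided p-value.
Step 5: p-value = 0.028283; compare to alpha = 0.05. reject H0.

U_X = 3, p = 0.028283, reject H0 at alpha = 0.05.


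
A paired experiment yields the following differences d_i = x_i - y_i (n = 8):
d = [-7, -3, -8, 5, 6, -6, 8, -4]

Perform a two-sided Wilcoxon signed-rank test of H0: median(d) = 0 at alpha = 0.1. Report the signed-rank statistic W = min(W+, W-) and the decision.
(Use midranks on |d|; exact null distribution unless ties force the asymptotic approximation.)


Step 1: Drop any zero differences (none here) and take |d_i|.
|d| = [7, 3, 8, 5, 6, 6, 8, 4]
Step 2: Midrank |d_i| (ties get averaged ranks).
ranks: |7|->6, |3|->1, |8|->7.5, |5|->3, |6|->4.5, |6|->4.5, |8|->7.5, |4|->2
Step 3: Attach original signs; sum ranks with positive sign and with negative sign.
W+ = 3 + 4.5 + 7.5 = 15
W- = 6 + 1 + 7.5 + 4.5 + 2 = 21
(Check: W+ + W- = 36 should equal n(n+1)/2 = 36.)
Step 4: Test statistic W = min(W+, W-) = 15.
Step 5: Ties in |d|, so use the tie-corrected normal approximation.
        E[W] = n(n+1)/4 = 8*9/4 = 18.
        Tie groups: |d|=6 (t=2), |d|=8 (t=2); sum(t^3 - t) = 12.
        Var[W] = n(n+1)(2n+1)/24 - sum(t^3-t)/48 = 1224/24 - 12/48 = 50.75.
        z = (W - E[W]) / sqrt(Var[W]) = (15 - 18) / 7.1239 = -0.4211.
        Two-sided p = 2*Phi(z) = 0.673669.
Step 6: alpha = 0.1. fail to reject H0.

W+ = 15, W- = 21, W = min = 15, p = 0.673669, fail to reject H0.


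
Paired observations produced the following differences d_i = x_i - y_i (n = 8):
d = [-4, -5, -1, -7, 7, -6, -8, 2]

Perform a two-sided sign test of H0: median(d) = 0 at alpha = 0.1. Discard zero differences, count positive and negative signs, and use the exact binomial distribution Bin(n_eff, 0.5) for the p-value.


Step 1: Discard zero differences. Original n = 8; n_eff = number of nonzero differences = 8.
Nonzero differences (with sign): -4, -5, -1, -7, +7, -6, -8, +2
Step 2: Count signs: positive = 2, negative = 6.
Step 3: Under H0: P(positive) = 0.5, so the number of positives S ~ Bin(8, 0.5).
Step 4: Two-sided exact p-value = sum of Bin(8,0.5) probabilities at or below the observed probability = 0.289062.
Step 5: alpha = 0.1. fail to reject H0.

n_eff = 8, pos = 2, neg = 6, p = 0.289062, fail to reject H0.


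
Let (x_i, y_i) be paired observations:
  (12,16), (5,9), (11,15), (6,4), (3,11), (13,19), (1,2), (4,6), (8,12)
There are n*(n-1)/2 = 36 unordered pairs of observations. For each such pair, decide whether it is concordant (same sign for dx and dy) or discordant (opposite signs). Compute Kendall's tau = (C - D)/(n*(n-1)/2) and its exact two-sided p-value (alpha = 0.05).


Step 1: Enumerate the 36 unordered pairs (i,j) with i<j and classify each by sign(x_j-x_i) * sign(y_j-y_i).
  (1,2):dx=-7,dy=-7->C; (1,3):dx=-1,dy=-1->C; (1,4):dx=-6,dy=-12->C; (1,5):dx=-9,dy=-5->C
  (1,6):dx=+1,dy=+3->C; (1,7):dx=-11,dy=-14->C; (1,8):dx=-8,dy=-10->C; (1,9):dx=-4,dy=-4->C
  (2,3):dx=+6,dy=+6->C; (2,4):dx=+1,dy=-5->D; (2,5):dx=-2,dy=+2->D; (2,6):dx=+8,dy=+10->C
  (2,7):dx=-4,dy=-7->C; (2,8):dx=-1,dy=-3->C; (2,9):dx=+3,dy=+3->C; (3,4):dx=-5,dy=-11->C
  (3,5):dx=-8,dy=-4->C; (3,6):dx=+2,dy=+4->C; (3,7):dx=-10,dy=-13->C; (3,8):dx=-7,dy=-9->C
  (3,9):dx=-3,dy=-3->C; (4,5):dx=-3,dy=+7->D; (4,6):dx=+7,dy=+15->C; (4,7):dx=-5,dy=-2->C
  (4,8):dx=-2,dy=+2->D; (4,9):dx=+2,dy=+8->C; (5,6):dx=+10,dy=+8->C; (5,7):dx=-2,dy=-9->C
  (5,8):dx=+1,dy=-5->D; (5,9):dx=+5,dy=+1->C; (6,7):dx=-12,dy=-17->C; (6,8):dx=-9,dy=-13->C
  (6,9):dx=-5,dy=-7->C; (7,8):dx=+3,dy=+4->C; (7,9):dx=+7,dy=+10->C; (8,9):dx=+4,dy=+6->C
Step 2: C = 31, D = 5, total pairs = 36.
Step 3: tau = (C - D)/(n(n-1)/2) = (31 - 5)/36 = 0.722222.
Step 4: Exact two-sided p-value (enumerate n! = 362880 permutations of y under H0): p = 0.005886.
Step 5: alpha = 0.05. reject H0.

tau_b = 0.7222 (C=31, D=5), p = 0.005886, reject H0.


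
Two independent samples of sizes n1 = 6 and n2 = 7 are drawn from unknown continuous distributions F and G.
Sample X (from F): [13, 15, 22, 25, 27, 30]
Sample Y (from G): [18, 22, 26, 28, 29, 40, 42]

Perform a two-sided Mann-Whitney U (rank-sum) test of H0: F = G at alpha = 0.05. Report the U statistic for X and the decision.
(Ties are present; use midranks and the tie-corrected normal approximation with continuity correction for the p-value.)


Step 1: Combine and sort all 13 observations; assign midranks.
sorted (value, group): (13,X), (15,X), (18,Y), (22,X), (22,Y), (25,X), (26,Y), (27,X), (28,Y), (29,Y), (30,X), (40,Y), (42,Y)
ranks: 13->1, 15->2, 18->3, 22->4.5, 22->4.5, 25->6, 26->7, 27->8, 28->9, 29->10, 30->11, 40->12, 42->13
Step 2: Rank sum for X: R1 = 1 + 2 + 4.5 + 6 + 8 + 11 = 32.5.
Step 3: U_X = R1 - n1(n1+1)/2 = 32.5 - 6*7/2 = 32.5 - 21 = 11.5.
       U_Y = n1*n2 - U_X = 42 - 11.5 = 30.5.
Step 4: Ties are present, so use the tie-corrected normal approximation (with continuity correction) for the p-value.
Step 5: p-value = 0.197926; compare to alpha = 0.05. fail to reject H0.

U_X = 11.5, p = 0.197926, fail to reject H0 at alpha = 0.05.


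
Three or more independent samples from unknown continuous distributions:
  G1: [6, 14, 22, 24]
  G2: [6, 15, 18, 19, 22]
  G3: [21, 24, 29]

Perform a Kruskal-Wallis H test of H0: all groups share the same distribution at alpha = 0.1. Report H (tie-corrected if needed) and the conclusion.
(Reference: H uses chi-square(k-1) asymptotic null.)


Step 1: Combine all N = 12 observations and assign midranks.
sorted (value, group, rank): (6,G1,1.5), (6,G2,1.5), (14,G1,3), (15,G2,4), (18,G2,5), (19,G2,6), (21,G3,7), (22,G1,8.5), (22,G2,8.5), (24,G1,10.5), (24,G3,10.5), (29,G3,12)
Step 2: Sum ranks within each group.
R_1 = 23.5 (n_1 = 4)
R_2 = 25 (n_2 = 5)
R_3 = 29.5 (n_3 = 3)
Step 3: H = 12/(N(N+1)) * sum(R_i^2/n_i) - 3(N+1)
     = 12/(12*13) * (23.5^2/4 + 25^2/5 + 29.5^2/3) - 3*13
     = 0.076923 * 553.146 - 39
     = 3.549679.
Step 4: Ties present; correction factor C = 1 - 18/(12^3 - 12) = 0.989510. Corrected H = 3.549679 / 0.989510 = 3.587309.
Step 5: Under H0, H ~ chi^2(2); p-value = 0.166351.
Step 6: alpha = 0.1. fail to reject H0.

H = 3.5873, df = 2, p = 0.166351, fail to reject H0.


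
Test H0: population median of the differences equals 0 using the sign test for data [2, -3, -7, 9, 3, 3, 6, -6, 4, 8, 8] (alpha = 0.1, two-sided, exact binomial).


Step 1: Discard zero differences. Original n = 11; n_eff = number of nonzero differences = 11.
Nonzero differences (with sign): +2, -3, -7, +9, +3, +3, +6, -6, +4, +8, +8
Step 2: Count signs: positive = 8, negative = 3.
Step 3: Under H0: P(positive) = 0.5, so the number of positives S ~ Bin(11, 0.5).
Step 4: Two-sided exact p-value = sum of Bin(11,0.5) probabilities at or below the observed probability = 0.226562.
Step 5: alpha = 0.1. fail to reject H0.

n_eff = 11, pos = 8, neg = 3, p = 0.226562, fail to reject H0.


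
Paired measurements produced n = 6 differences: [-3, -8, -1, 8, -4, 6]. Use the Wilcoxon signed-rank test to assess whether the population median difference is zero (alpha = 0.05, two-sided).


Step 1: Drop any zero differences (none here) and take |d_i|.
|d| = [3, 8, 1, 8, 4, 6]
Step 2: Midrank |d_i| (ties get averaged ranks).
ranks: |3|->2, |8|->5.5, |1|->1, |8|->5.5, |4|->3, |6|->4
Step 3: Attach original signs; sum ranks with positive sign and with negative sign.
W+ = 5.5 + 4 = 9.5
W- = 2 + 5.5 + 1 + 3 = 11.5
(Check: W+ + W- = 21 should equal n(n+1)/2 = 21.)
Step 4: Test statistic W = min(W+, W-) = 9.5.
Step 5: Ties in |d|, so use the tie-corrected normal approximation.
        E[W] = n(n+1)/4 = 6*7/4 = 10.5.
        Tie groups: |d|=8 (t=2); sum(t^3 - t) = 6.
        Var[W] = n(n+1)(2n+1)/24 - sum(t^3-t)/48 = 546/24 - 6/48 = 22.625.
        z = (W - E[W]) / sqrt(Var[W]) = (9.5 - 10.5) / 4.7566 = -0.2102.
        Two-sided p = 2*Phi(z) = 0.833484.
Step 6: alpha = 0.05. fail to reject H0.

W+ = 9.5, W- = 11.5, W = min = 9.5, p = 0.833484, fail to reject H0.


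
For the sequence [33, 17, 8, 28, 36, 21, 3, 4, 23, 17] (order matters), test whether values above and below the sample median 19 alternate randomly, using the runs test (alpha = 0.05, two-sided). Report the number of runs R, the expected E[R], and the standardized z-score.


Step 1: Compute median = 19; label A = above, B = below.
Labels in order: ABBAAABBAB  (n_A = 5, n_B = 5)
Step 2: Count runs R = 6.
Step 3: Under H0 (random ordering), E[R] = 2*n_A*n_B/(n_A+n_B) + 1 = 2*5*5/10 + 1 = 6.0000.
        Var[R] = 2*n_A*n_B*(2*n_A*n_B - n_A - n_B) / ((n_A+n_B)^2 * (n_A+n_B-1)) = 2000/900 = 2.2222.
        SD[R] = 1.4907.
Step 4: R = E[R], so z = 0 with no continuity correction.
Step 5: Two-sided p-value via normal approximation = 2*(1 - Phi(|z|)) = 1.000000.
Step 6: alpha = 0.05. fail to reject H0.

R = 6, z = 0.0000, p = 1.000000, fail to reject H0.


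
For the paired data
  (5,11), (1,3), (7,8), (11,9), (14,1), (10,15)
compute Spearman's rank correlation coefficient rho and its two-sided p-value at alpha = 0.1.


Step 1: Rank x and y separately (midranks; no ties here).
rank(x): 5->2, 1->1, 7->3, 11->5, 14->6, 10->4
rank(y): 11->5, 3->2, 8->3, 9->4, 1->1, 15->6
Step 2: d_i = R_x(i) - R_y(i); compute d_i^2.
  (2-5)^2=9, (1-2)^2=1, (3-3)^2=0, (5-4)^2=1, (6-1)^2=25, (4-6)^2=4
sum(d^2) = 40.
Step 3: rho = 1 - 6*40 / (6*(6^2 - 1)) = 1 - 240/210 = -0.142857.
Step 4: Under H0, t = rho * sqrt((n-2)/(1-rho^2)) = -0.2887 ~ t(4).
Step 5: Two-sided p-value from the t-distribution with 4 df = 0.787172.
Step 6: alpha = 0.1. fail to reject H0.

rho = -0.1429, p = 0.787172, fail to reject H0 at alpha = 0.1.


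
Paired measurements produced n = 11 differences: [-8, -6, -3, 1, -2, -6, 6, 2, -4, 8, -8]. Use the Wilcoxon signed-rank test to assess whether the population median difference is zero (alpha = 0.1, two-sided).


Step 1: Drop any zero differences (none here) and take |d_i|.
|d| = [8, 6, 3, 1, 2, 6, 6, 2, 4, 8, 8]
Step 2: Midrank |d_i| (ties get averaged ranks).
ranks: |8|->10, |6|->7, |3|->4, |1|->1, |2|->2.5, |6|->7, |6|->7, |2|->2.5, |4|->5, |8|->10, |8|->10
Step 3: Attach original signs; sum ranks with positive sign and with negative sign.
W+ = 1 + 7 + 2.5 + 10 = 20.5
W- = 10 + 7 + 4 + 2.5 + 7 + 5 + 10 = 45.5
(Check: W+ + W- = 66 should equal n(n+1)/2 = 66.)
Step 4: Test statistic W = min(W+, W-) = 20.5.
Step 5: Ties in |d|, so use the tie-corrected normal approximation.
        E[W] = n(n+1)/4 = 11*12/4 = 33.
        Tie groups: |d|=2 (t=2), |d|=6 (t=3), |d|=8 (t=3); sum(t^3 - t) = 54.
        Var[W] = n(n+1)(2n+1)/24 - sum(t^3-t)/48 = 3036/24 - 54/48 = 125.375.
        z = (W - E[W]) / sqrt(Var[W]) = (20.5 - 33) / 11.1971 = -1.1164.
        Two-sided p = 2*Phi(z) = 0.264268.
Step 6: alpha = 0.1. fail to reject H0.

W+ = 20.5, W- = 45.5, W = min = 20.5, p = 0.264268, fail to reject H0.
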